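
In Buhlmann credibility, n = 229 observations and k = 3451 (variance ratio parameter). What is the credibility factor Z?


Z = n / (n + k)
= 229 / (229 + 3451)
= 229 / 3680
= 0.0622


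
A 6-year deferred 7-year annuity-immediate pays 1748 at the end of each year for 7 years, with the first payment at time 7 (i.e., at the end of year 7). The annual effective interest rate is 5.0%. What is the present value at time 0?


PV at time 6 of the 7-year annuity-immediate:
a_n = 1748 * (1-(1+0.05)^(-7))/0.05 = 10114.5807
Discount back 6 years to time 0:
PV = 10114.5807 * (1+0.05)^(-6)
= 10114.5807 * 0.746215
= 7547.6558


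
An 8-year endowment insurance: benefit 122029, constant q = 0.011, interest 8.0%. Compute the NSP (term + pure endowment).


Term component = 7456.2733
Pure endowment = 8_p_x * v^8 * benefit = 0.915314 * 0.540269 * 122029 = 60345.2848
NSP = 67801.5581


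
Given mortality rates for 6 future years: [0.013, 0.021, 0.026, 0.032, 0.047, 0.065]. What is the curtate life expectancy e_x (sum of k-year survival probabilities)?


e_x = sum_{k=1}^{n} k_p_x
k_p_x values:
  1_p_x = 0.987
  2_p_x = 0.966273
  3_p_x = 0.94115
  4_p_x = 0.911033
  5_p_x = 0.868215
  6_p_x = 0.811781
e_x = 5.4855


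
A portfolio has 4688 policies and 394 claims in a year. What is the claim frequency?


frequency = claims / policies
= 394 / 4688
= 0.084


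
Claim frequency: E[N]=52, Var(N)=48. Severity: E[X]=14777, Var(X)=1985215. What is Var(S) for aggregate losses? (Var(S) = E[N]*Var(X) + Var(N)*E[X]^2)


Var(S) = E[N]*Var(X) + Var(N)*E[X]^2
= 52*1985215 + 48*14777^2
= 103231180 + 10481266992
= 1.0584e+10


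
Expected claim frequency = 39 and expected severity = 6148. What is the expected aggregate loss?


E[S] = E[N] * E[X]
= 39 * 6148
= 239772


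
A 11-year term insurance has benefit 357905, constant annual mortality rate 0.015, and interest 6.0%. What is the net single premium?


NSP = benefit * sum_{k=0}^{n-1} k_p_x * q * v^(k+1)
With constant q=0.015, v=0.943396
Sum = 0.11078
NSP = 357905 * 0.11078
= 39648.584


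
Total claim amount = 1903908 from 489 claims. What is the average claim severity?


severity = total / number
= 1903908 / 489
= 3893.4724


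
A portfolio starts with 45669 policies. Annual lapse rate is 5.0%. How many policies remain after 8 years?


remaining = initial * (1 - lapse)^years
= 45669 * (1 - 0.05)^8
= 45669 * 0.66342
= 30297.7477


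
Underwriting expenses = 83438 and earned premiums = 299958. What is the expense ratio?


Expense ratio = expenses / premiums
= 83438 / 299958
= 0.2782


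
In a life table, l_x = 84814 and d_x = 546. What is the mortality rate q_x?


q_x = d_x / l_x
= 546 / 84814
= 0.0064


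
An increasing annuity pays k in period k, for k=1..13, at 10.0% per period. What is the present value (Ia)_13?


(Ia)_n = sum_{k=1}^{n} k * v^k, v = 1/(1+i)
v = 0.909091
Sum computed term by term:
(Ia)_13 = 40.4805


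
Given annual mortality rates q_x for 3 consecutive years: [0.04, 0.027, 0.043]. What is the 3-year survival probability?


p_k = 1 - q_k for each year
Survival = product of (1 - q_k)
= 0.96 * 0.973 * 0.957
= 0.8939


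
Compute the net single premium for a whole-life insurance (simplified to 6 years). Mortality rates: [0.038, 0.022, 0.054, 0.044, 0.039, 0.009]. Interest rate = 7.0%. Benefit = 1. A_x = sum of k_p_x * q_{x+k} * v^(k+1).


v = 0.934579
Year 0: k_p_x=1.0, q=0.038, term=0.035514
Year 1: k_p_x=0.962, q=0.022, term=0.018485
Year 2: k_p_x=0.940836, q=0.054, term=0.041472
Year 3: k_p_x=0.890031, q=0.044, term=0.029876
Year 4: k_p_x=0.850869, q=0.039, term=0.02366
Year 5: k_p_x=0.817686, q=0.009, term=0.004904
A_x = 0.1539


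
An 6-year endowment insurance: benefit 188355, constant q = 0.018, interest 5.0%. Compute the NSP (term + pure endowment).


Term component = 16495.0018
Pure endowment = 6_p_x * v^6 * benefit = 0.896745 * 0.746215 * 188355 = 126040.5488
NSP = 142535.5506


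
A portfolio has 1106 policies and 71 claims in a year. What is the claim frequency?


frequency = claims / policies
= 71 / 1106
= 0.0642


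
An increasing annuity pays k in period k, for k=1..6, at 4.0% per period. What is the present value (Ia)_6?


(Ia)_n = sum_{k=1}^{n} k * v^k, v = 1/(1+i)
v = 0.961538
Sum computed term by term:
(Ia)_6 = 17.7484


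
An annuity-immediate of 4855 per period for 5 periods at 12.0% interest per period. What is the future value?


FV = PMT * ((1+i)^n - 1) / i
= 4855 * ((1.12)^5 - 1) / 0.12
= 4855 * (1.762342 - 1) / 0.12
= 30843.0739


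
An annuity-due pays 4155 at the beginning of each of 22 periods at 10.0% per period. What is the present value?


PV_due = PMT * (1-(1+i)^(-n))/i * (1+i)
PV_immediate = 36445.7498
PV_due = 36445.7498 * 1.1
= 40090.3248


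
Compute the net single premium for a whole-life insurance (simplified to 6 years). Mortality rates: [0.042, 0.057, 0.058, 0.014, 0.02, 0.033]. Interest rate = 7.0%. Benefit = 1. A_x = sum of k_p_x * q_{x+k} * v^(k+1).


v = 0.934579
Year 0: k_p_x=1.0, q=0.042, term=0.039252
Year 1: k_p_x=0.958, q=0.057, term=0.047695
Year 2: k_p_x=0.903394, q=0.058, term=0.042771
Year 3: k_p_x=0.850997, q=0.014, term=0.009089
Year 4: k_p_x=0.839083, q=0.02, term=0.011965
Year 5: k_p_x=0.822302, q=0.033, term=0.018082
A_x = 0.1689


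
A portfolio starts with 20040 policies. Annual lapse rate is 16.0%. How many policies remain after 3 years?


remaining = initial * (1 - lapse)^years
= 20040 * (1 - 0.16)^3
= 20040 * 0.592704
= 11877.7882


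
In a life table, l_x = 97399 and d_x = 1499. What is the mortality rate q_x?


q_x = d_x / l_x
= 1499 / 97399
= 0.0154


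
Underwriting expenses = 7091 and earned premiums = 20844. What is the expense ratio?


Expense ratio = expenses / premiums
= 7091 / 20844
= 0.3402


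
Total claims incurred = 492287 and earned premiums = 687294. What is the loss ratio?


Loss ratio = claims / premiums
= 492287 / 687294
= 0.7163


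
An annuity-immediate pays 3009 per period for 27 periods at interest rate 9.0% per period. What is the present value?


PV = PMT * (1 - (1+i)^(-n)) / i
= 3009 * (1 - (1+0.09)^(-27)) / 0.09
= 3009 * (1 - 0.097608) / 0.09
= 3009 * 10.02658
= 30169.979


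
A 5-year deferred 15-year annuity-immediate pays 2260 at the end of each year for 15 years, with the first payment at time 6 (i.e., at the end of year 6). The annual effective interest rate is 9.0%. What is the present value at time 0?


PV at time 5 of the 15-year annuity-immediate:
a_n = 2260 * (1-(1+0.09)^(-15))/0.09 = 18217.1559
Discount back 5 years to time 0:
PV = 18217.1559 * (1+0.09)^(-5)
= 18217.1559 * 0.649931
= 11839.9014


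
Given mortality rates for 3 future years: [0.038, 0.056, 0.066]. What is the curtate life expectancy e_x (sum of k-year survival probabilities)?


e_x = sum_{k=1}^{n} k_p_x
k_p_x values:
  1_p_x = 0.962
  2_p_x = 0.908128
  3_p_x = 0.848192
e_x = 2.7183


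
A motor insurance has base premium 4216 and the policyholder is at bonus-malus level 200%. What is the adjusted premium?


adjusted = base * BM_level / 100
= 4216 * 200 / 100
= 4216 * 2.0
= 8432.0


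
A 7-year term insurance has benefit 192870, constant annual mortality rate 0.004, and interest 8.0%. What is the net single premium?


NSP = benefit * sum_{k=0}^{n-1} k_p_x * q * v^(k+1)
With constant q=0.004, v=0.925926
Sum = 0.020603
NSP = 192870 * 0.020603
= 3973.605


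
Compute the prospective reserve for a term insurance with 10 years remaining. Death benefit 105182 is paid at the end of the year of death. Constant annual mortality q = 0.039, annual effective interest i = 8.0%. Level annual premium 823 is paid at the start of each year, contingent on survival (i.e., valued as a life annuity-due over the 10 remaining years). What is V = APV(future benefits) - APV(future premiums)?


v = 1/(1+i) = 0.925926
APV(future benefits) per unit = sum_{k=0}^{9} k_p_x * q * v^(k+1) = 0.225751
APV(future benefits) = 105182 * 0.225751 = 23744.9771
Life annuity-due factor ä_{x:10} = sum_{k=0}^{9} k_p_x * v^k = 6.251575
APV(future premiums) = 823 * 6.251575 = 5145.0466
V = 23744.9771 - 5145.0466
= 18599.9305


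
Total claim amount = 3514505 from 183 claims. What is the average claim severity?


severity = total / number
= 3514505 / 183
= 19204.9454


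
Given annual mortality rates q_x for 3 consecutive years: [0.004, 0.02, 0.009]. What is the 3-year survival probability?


p_k = 1 - q_k for each year
Survival = product of (1 - q_k)
= 0.996 * 0.98 * 0.991
= 0.9673


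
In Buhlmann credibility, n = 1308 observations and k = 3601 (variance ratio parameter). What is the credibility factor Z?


Z = n / (n + k)
= 1308 / (1308 + 3601)
= 1308 / 4909
= 0.2664


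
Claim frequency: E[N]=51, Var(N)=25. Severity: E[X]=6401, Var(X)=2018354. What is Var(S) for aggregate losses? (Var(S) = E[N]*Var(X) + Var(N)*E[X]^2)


Var(S) = E[N]*Var(X) + Var(N)*E[X]^2
= 51*2018354 + 25*6401^2
= 102936054 + 1024320025
= 1.1273e+09


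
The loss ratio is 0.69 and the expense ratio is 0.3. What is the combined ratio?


Combined ratio = loss ratio + expense ratio
= 0.69 + 0.3
= 0.99


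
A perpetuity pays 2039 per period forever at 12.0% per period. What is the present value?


PV = PMT / i
= 2039 / 0.12
= 16991.6667


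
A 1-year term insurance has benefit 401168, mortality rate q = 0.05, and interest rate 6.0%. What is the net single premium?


NSP = benefit * q * v
v = 1/(1+i) = 0.943396
NSP = 401168 * 0.05 * 0.943396
= 18923.0189


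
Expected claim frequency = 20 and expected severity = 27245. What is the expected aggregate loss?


E[S] = E[N] * E[X]
= 20 * 27245
= 544900


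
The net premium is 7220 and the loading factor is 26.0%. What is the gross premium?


Gross = net * (1 + loading)
= 7220 * (1 + 0.26)
= 7220 * 1.26
= 9097.2


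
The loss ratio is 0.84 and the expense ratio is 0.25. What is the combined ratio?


Combined ratio = loss ratio + expense ratio
= 0.84 + 0.25
= 1.09


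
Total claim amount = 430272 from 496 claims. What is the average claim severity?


severity = total / number
= 430272 / 496
= 867.4839


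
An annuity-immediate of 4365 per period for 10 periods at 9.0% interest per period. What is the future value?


FV = PMT * ((1+i)^n - 1) / i
= 4365 * ((1.09)^10 - 1) / 0.09
= 4365 * (2.367364 - 1) / 0.09
= 66317.1382


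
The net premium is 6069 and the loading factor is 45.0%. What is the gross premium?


Gross = net * (1 + loading)
= 6069 * (1 + 0.45)
= 6069 * 1.45
= 8800.05


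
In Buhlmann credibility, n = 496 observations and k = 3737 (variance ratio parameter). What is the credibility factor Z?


Z = n / (n + k)
= 496 / (496 + 3737)
= 496 / 4233
= 0.1172


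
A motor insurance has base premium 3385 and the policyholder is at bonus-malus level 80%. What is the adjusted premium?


adjusted = base * BM_level / 100
= 3385 * 80 / 100
= 3385 * 0.8
= 2708.0


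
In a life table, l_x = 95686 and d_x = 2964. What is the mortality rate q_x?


q_x = d_x / l_x
= 2964 / 95686
= 0.031


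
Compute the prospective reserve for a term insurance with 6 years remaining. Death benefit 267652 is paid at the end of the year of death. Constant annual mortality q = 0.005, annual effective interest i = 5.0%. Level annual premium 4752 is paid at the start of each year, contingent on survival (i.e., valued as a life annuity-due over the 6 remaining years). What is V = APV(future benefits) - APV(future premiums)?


v = 1/(1+i) = 0.952381
APV(future benefits) per unit = sum_{k=0}^{5} k_p_x * q * v^(k+1) = 0.025081
APV(future benefits) = 267652 * 0.025081 = 6713.0307
Life annuity-due factor ä_{x:6} = sum_{k=0}^{5} k_p_x * v^k = 5.26705
APV(future premiums) = 4752 * 5.26705 = 25029.0214
V = 6713.0307 - 25029.0214
= -18315.9907


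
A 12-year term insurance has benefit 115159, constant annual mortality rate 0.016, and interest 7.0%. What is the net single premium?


NSP = benefit * sum_{k=0}^{n-1} k_p_x * q * v^(k+1)
With constant q=0.016, v=0.934579
Sum = 0.117976
NSP = 115159 * 0.117976
= 13586.0277


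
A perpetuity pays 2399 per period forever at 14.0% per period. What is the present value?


PV = PMT / i
= 2399 / 0.14
= 17135.7143


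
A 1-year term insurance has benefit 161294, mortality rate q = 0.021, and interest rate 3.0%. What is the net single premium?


NSP = benefit * q * v
v = 1/(1+i) = 0.970874
NSP = 161294 * 0.021 * 0.970874
= 3288.5184


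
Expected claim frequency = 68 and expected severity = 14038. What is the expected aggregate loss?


E[S] = E[N] * E[X]
= 68 * 14038
= 954584


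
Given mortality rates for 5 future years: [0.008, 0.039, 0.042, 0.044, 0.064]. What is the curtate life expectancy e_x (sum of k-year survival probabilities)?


e_x = sum_{k=1}^{n} k_p_x
k_p_x values:
  1_p_x = 0.992
  2_p_x = 0.953312
  3_p_x = 0.913273
  4_p_x = 0.873089
  5_p_x = 0.817211
e_x = 4.5489


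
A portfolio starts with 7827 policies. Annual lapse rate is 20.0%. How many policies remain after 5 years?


remaining = initial * (1 - lapse)^years
= 7827 * (1 - 0.2)^5
= 7827 * 0.32768
= 2564.7514


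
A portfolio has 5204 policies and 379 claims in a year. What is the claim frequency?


frequency = claims / policies
= 379 / 5204
= 0.0728


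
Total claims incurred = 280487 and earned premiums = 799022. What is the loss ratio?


Loss ratio = claims / premiums
= 280487 / 799022
= 0.351


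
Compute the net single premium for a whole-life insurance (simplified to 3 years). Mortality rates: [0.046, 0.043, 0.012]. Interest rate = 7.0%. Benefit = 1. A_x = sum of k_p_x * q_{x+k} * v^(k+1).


v = 0.934579
Year 0: k_p_x=1.0, q=0.046, term=0.042991
Year 1: k_p_x=0.954, q=0.043, term=0.03583
Year 2: k_p_x=0.912978, q=0.012, term=0.008943
A_x = 0.0878


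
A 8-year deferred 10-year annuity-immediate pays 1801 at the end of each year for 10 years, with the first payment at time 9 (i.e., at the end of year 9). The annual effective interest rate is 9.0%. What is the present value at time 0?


PV at time 8 of the 10-year annuity-immediate:
a_n = 1801 * (1-(1+0.09)^(-10))/0.09 = 11558.2015
Discount back 8 years to time 0:
PV = 11558.2015 * (1+0.09)^(-8)
= 11558.2015 * 0.501866
= 5800.6716


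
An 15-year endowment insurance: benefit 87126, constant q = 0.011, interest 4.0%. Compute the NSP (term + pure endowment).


Term component = 9952.6496
Pure endowment = 15_p_x * v^15 * benefit = 0.847119 * 0.555265 * 87126 = 40981.8973
NSP = 50934.5469


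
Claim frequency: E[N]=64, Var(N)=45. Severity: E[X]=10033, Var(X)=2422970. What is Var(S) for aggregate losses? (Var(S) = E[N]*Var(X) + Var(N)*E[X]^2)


Var(S) = E[N]*Var(X) + Var(N)*E[X]^2
= 64*2422970 + 45*10033^2
= 155070080 + 4529749005
= 4.6848e+09


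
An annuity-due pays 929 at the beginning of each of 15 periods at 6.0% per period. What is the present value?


PV_due = PMT * (1-(1+i)^(-n))/i * (1+i)
PV_immediate = 9022.6793
PV_due = 9022.6793 * 1.06
= 9564.0401


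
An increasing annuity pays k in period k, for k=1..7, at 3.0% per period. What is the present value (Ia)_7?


(Ia)_n = sum_{k=1}^{n} k * v^k, v = 1/(1+i)
v = 0.970874
Sum computed term by term:
(Ia)_7 = 24.185


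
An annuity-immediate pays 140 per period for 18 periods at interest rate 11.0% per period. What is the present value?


PV = PMT * (1 - (1+i)^(-n)) / i
= 140 * (1 - (1+0.11)^(-18)) / 0.11
= 140 * (1 - 0.152822) / 0.11
= 140 * 7.701617
= 1078.2263


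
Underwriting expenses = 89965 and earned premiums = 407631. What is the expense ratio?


Expense ratio = expenses / premiums
= 89965 / 407631
= 0.2207


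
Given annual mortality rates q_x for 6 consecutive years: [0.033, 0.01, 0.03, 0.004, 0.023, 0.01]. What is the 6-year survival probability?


p_k = 1 - q_k for each year
Survival = product of (1 - q_k)
= 0.967 * 0.99 * 0.97 * 0.996 * 0.977 * 0.99
= 0.8946


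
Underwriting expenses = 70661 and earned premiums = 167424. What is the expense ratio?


Expense ratio = expenses / premiums
= 70661 / 167424
= 0.422


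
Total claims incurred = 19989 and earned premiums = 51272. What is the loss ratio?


Loss ratio = claims / premiums
= 19989 / 51272
= 0.3899


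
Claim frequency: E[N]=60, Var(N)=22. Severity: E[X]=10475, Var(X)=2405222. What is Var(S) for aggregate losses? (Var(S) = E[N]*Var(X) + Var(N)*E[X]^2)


Var(S) = E[N]*Var(X) + Var(N)*E[X]^2
= 60*2405222 + 22*10475^2
= 144313320 + 2413963750
= 2.5583e+09


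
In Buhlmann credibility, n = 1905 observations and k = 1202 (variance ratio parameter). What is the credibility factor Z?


Z = n / (n + k)
= 1905 / (1905 + 1202)
= 1905 / 3107
= 0.6131


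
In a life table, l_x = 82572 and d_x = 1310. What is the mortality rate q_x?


q_x = d_x / l_x
= 1310 / 82572
= 0.0159


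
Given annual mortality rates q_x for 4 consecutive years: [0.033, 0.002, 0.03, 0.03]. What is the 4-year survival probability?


p_k = 1 - q_k for each year
Survival = product of (1 - q_k)
= 0.967 * 0.998 * 0.97 * 0.97
= 0.908


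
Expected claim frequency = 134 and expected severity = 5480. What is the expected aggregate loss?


E[S] = E[N] * E[X]
= 134 * 5480
= 734320


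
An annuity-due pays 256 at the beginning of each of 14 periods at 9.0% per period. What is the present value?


PV_due = PMT * (1-(1+i)^(-n))/i * (1+i)
PV_immediate = 1993.2545
PV_due = 1993.2545 * 1.09
= 2172.6474


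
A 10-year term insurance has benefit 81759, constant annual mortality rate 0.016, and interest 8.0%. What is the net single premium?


NSP = benefit * sum_{k=0}^{n-1} k_p_x * q * v^(k+1)
With constant q=0.016, v=0.925926
Sum = 0.100967
NSP = 81759 * 0.100967
= 8254.9732


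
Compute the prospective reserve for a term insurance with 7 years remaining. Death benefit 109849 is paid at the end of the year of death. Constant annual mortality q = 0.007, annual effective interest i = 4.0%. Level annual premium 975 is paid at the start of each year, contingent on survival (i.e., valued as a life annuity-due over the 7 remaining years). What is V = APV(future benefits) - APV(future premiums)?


v = 1/(1+i) = 0.961538
APV(future benefits) per unit = sum_{k=0}^{6} k_p_x * q * v^(k+1) = 0.041188
APV(future benefits) = 109849 * 0.041188 = 4524.4158
Life annuity-due factor ä_{x:7} = sum_{k=0}^{6} k_p_x * v^k = 6.119299
APV(future premiums) = 975 * 6.119299 = 5966.317
V = 4524.4158 - 5966.317
= -1441.9011


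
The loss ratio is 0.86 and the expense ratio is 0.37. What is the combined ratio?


Combined ratio = loss ratio + expense ratio
= 0.86 + 0.37
= 1.23


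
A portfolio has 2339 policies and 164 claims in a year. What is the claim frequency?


frequency = claims / policies
= 164 / 2339
= 0.0701


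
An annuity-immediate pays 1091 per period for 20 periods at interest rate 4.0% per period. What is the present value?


PV = PMT * (1 - (1+i)^(-n)) / i
= 1091 * (1 - (1+0.04)^(-20)) / 0.04
= 1091 * (1 - 0.456387) / 0.04
= 1091 * 13.590326
= 14827.046


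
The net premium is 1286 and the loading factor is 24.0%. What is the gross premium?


Gross = net * (1 + loading)
= 1286 * (1 + 0.24)
= 1286 * 1.24
= 1594.64


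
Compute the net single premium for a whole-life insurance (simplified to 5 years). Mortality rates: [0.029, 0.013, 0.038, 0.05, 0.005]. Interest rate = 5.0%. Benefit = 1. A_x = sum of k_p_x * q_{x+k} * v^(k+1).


v = 0.952381
Year 0: k_p_x=1.0, q=0.029, term=0.027619
Year 1: k_p_x=0.971, q=0.013, term=0.011449
Year 2: k_p_x=0.958377, q=0.038, term=0.03146
Year 3: k_p_x=0.921959, q=0.05, term=0.037925
Year 4: k_p_x=0.875861, q=0.005, term=0.003431
A_x = 0.1119


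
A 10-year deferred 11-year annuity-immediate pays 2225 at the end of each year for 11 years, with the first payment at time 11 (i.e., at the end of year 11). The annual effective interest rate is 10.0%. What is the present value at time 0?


PV at time 10 of the 11-year annuity-immediate:
a_n = 2225 * (1-(1+0.1)^(-11))/0.1 = 14451.5107
Discount back 10 years to time 0:
PV = 14451.5107 * (1+0.1)^(-10)
= 14451.5107 * 0.385543
= 5571.683


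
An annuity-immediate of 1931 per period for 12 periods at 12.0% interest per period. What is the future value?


FV = PMT * ((1+i)^n - 1) / i
= 1931 * ((1.12)^12 - 1) / 0.12
= 1931 * (3.895976 - 1) / 0.12
= 46601.0803


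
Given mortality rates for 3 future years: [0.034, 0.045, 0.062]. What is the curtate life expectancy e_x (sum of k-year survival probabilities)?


e_x = sum_{k=1}^{n} k_p_x
k_p_x values:
  1_p_x = 0.966
  2_p_x = 0.92253
  3_p_x = 0.865333
e_x = 2.7539


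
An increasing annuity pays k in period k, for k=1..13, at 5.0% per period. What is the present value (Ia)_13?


(Ia)_n = sum_{k=1}^{n} k * v^k, v = 1/(1+i)
v = 0.952381
Sum computed term by term:
(Ia)_13 = 59.3815


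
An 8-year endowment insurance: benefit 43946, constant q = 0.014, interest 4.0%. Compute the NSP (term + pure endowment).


Term component = 3956.3312
Pure endowment = 8_p_x * v^8 * benefit = 0.893337 * 0.73069 * 43946 = 28685.8654
NSP = 32642.1966


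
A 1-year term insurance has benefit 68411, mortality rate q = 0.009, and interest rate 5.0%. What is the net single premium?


NSP = benefit * q * v
v = 1/(1+i) = 0.952381
NSP = 68411 * 0.009 * 0.952381
= 586.38


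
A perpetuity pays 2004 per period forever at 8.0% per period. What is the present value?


PV = PMT / i
= 2004 / 0.08
= 25050.0


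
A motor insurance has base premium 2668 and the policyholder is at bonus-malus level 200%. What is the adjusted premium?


adjusted = base * BM_level / 100
= 2668 * 200 / 100
= 2668 * 2.0
= 5336.0


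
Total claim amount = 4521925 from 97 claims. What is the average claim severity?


severity = total / number
= 4521925 / 97
= 46617.7835


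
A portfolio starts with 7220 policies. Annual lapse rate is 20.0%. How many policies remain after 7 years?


remaining = initial * (1 - lapse)^years
= 7220 * (1 - 0.2)^7
= 7220 * 0.209715
= 1514.1437


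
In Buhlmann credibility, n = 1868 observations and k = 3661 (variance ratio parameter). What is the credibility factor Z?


Z = n / (n + k)
= 1868 / (1868 + 3661)
= 1868 / 5529
= 0.3379


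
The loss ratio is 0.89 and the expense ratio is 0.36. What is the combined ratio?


Combined ratio = loss ratio + expense ratio
= 0.89 + 0.36
= 1.25


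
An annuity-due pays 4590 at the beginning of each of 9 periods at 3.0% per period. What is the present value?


PV_due = PMT * (1-(1+i)^(-n))/i * (1+i)
PV_immediate = 35738.24
PV_due = 35738.24 * 1.03
= 36810.3871


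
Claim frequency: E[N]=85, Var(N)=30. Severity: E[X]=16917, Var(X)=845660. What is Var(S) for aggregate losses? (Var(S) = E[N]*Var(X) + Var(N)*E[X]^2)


Var(S) = E[N]*Var(X) + Var(N)*E[X]^2
= 85*845660 + 30*16917^2
= 71881100 + 8585546670
= 8.6574e+09


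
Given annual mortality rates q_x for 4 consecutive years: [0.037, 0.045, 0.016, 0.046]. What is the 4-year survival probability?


p_k = 1 - q_k for each year
Survival = product of (1 - q_k)
= 0.963 * 0.955 * 0.984 * 0.954
= 0.8633


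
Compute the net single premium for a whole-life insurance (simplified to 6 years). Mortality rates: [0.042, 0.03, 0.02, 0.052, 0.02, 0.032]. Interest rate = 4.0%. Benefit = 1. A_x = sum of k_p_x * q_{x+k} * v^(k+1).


v = 0.961538
Year 0: k_p_x=1.0, q=0.042, term=0.040385
Year 1: k_p_x=0.958, q=0.03, term=0.026572
Year 2: k_p_x=0.92926, q=0.02, term=0.016522
Year 3: k_p_x=0.910675, q=0.052, term=0.040479
Year 4: k_p_x=0.86332, q=0.02, term=0.014192
Year 5: k_p_x=0.846053, q=0.032, term=0.021397
A_x = 0.1595


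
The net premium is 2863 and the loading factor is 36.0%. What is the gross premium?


Gross = net * (1 + loading)
= 2863 * (1 + 0.36)
= 2863 * 1.36
= 3893.68


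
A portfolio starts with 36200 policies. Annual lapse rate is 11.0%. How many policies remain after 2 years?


remaining = initial * (1 - lapse)^years
= 36200 * (1 - 0.11)^2
= 36200 * 0.7921
= 28674.02


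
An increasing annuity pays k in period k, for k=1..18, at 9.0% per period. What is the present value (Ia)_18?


(Ia)_n = sum_{k=1}^{n} k * v^k, v = 1/(1+i)
v = 0.917431
Sum computed term by term:
(Ia)_18 = 63.6416


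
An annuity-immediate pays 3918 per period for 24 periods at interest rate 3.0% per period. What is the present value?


PV = PMT * (1 - (1+i)^(-n)) / i
= 3918 * (1 - (1+0.03)^(-24)) / 0.03
= 3918 * (1 - 0.491934) / 0.03
= 3918 * 16.935542
= 66353.454


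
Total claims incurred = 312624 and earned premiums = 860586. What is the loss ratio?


Loss ratio = claims / premiums
= 312624 / 860586
= 0.3633


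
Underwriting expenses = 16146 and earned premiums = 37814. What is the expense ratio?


Expense ratio = expenses / premiums
= 16146 / 37814
= 0.427


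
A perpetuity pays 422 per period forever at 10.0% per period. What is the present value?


PV = PMT / i
= 422 / 0.1
= 4220.0


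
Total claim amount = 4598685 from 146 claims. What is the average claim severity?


severity = total / number
= 4598685 / 146
= 31497.8425


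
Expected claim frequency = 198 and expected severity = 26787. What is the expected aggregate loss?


E[S] = E[N] * E[X]
= 198 * 26787
= 5.3038e+06


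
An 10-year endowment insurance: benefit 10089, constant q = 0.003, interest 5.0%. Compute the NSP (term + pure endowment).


Term component = 230.8615
Pure endowment = 10_p_x * v^10 * benefit = 0.970402 * 0.613913 * 10089 = 6010.4462
NSP = 6241.3077


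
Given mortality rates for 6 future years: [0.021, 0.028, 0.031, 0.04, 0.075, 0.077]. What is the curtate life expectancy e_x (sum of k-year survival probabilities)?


e_x = sum_{k=1}^{n} k_p_x
k_p_x values:
  1_p_x = 0.979
  2_p_x = 0.951588
  3_p_x = 0.922089
  4_p_x = 0.885205
  5_p_x = 0.818815
  6_p_x = 0.755766
e_x = 5.3125


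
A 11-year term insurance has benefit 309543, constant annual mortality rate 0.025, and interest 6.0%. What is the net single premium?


NSP = benefit * sum_{k=0}^{n-1} k_p_x * q * v^(k+1)
With constant q=0.025, v=0.943396
Sum = 0.176842
NSP = 309543 * 0.176842
= 54740.245


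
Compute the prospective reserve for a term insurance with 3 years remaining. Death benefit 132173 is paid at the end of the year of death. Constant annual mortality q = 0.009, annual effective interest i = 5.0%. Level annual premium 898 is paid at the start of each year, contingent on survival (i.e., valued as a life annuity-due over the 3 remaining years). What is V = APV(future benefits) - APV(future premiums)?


v = 1/(1+i) = 0.952381
APV(future benefits) per unit = sum_{k=0}^{2} k_p_x * q * v^(k+1) = 0.024296
APV(future benefits) = 132173 * 0.024296 = 3211.3348
Life annuity-due factor ä_{x:3} = sum_{k=0}^{2} k_p_x * v^k = 2.834586
APV(future premiums) = 898 * 2.834586 = 2545.4582
V = 3211.3348 - 2545.4582
= 665.8766


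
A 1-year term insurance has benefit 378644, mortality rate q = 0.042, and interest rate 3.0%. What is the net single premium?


NSP = benefit * q * v
v = 1/(1+i) = 0.970874
NSP = 378644 * 0.042 * 0.970874
= 15439.8524


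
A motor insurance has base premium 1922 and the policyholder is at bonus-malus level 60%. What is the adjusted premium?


adjusted = base * BM_level / 100
= 1922 * 60 / 100
= 1922 * 0.6
= 1153.2


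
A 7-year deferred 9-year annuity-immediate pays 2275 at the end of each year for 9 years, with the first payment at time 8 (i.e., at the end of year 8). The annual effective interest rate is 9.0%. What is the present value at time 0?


PV at time 7 of the 9-year annuity-immediate:
a_n = 2275 * (1-(1+0.09)^(-9))/0.09 = 13639.1867
Discount back 7 years to time 0:
PV = 13639.1867 * (1+0.09)^(-7)
= 13639.1867 * 0.547034
= 7461.1022


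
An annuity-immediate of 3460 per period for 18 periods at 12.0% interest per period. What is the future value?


FV = PMT * ((1+i)^n - 1) / i
= 3460 * ((1.12)^18 - 1) / 0.12
= 3460 * (7.689966 - 1) / 0.12
= 192894.0138


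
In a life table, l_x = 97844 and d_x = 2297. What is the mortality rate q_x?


q_x = d_x / l_x
= 2297 / 97844
= 0.0235


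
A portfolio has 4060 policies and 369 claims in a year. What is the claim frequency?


frequency = claims / policies
= 369 / 4060
= 0.0909


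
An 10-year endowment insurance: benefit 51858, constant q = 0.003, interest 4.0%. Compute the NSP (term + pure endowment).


Term component = 1246.1526
Pure endowment = 10_p_x * v^10 * benefit = 0.970402 * 0.675564 * 51858 = 33996.4801
NSP = 35242.6326


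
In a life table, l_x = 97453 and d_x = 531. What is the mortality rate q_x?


q_x = d_x / l_x
= 531 / 97453
= 0.0054


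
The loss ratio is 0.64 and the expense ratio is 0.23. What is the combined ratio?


Combined ratio = loss ratio + expense ratio
= 0.64 + 0.23
= 0.87


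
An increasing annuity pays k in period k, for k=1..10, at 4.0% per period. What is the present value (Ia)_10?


(Ia)_n = sum_{k=1}^{n} k * v^k, v = 1/(1+i)
v = 0.961538
Sum computed term by term:
(Ia)_10 = 41.9922


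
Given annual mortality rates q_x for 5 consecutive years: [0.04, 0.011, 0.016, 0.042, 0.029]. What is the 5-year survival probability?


p_k = 1 - q_k for each year
Survival = product of (1 - q_k)
= 0.96 * 0.989 * 0.984 * 0.958 * 0.971
= 0.8691


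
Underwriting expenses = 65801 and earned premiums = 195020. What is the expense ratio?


Expense ratio = expenses / premiums
= 65801 / 195020
= 0.3374


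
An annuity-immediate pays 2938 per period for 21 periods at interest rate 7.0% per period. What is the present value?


PV = PMT * (1 - (1+i)^(-n)) / i
= 2938 * (1 - (1+0.07)^(-21)) / 0.07
= 2938 * (1 - 0.241513) / 0.07
= 2938 * 10.835527
= 31834.7793


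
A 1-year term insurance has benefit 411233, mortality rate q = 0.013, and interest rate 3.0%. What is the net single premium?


NSP = benefit * q * v
v = 1/(1+i) = 0.970874
NSP = 411233 * 0.013 * 0.970874
= 5190.3194


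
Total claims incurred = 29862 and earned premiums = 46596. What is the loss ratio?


Loss ratio = claims / premiums
= 29862 / 46596
= 0.6409


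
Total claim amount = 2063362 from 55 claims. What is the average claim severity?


severity = total / number
= 2063362 / 55
= 37515.6727


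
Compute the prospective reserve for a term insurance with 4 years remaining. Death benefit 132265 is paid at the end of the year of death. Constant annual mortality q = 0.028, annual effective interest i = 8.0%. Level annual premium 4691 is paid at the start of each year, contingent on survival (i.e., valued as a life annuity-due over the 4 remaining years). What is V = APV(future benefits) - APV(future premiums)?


v = 1/(1+i) = 0.925926
APV(future benefits) per unit = sum_{k=0}^{3} k_p_x * q * v^(k+1) = 0.089159
APV(future benefits) = 132265 * 0.089159 = 11792.6494
Life annuity-due factor ä_{x:4} = sum_{k=0}^{3} k_p_x * v^k = 3.439
APV(future premiums) = 4691 * 3.439 = 16132.349
V = 11792.6494 - 16132.349
= -4339.6996


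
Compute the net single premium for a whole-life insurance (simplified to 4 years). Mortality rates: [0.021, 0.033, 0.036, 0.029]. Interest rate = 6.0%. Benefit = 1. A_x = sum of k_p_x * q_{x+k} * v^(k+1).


v = 0.943396
Year 0: k_p_x=1.0, q=0.021, term=0.019811
Year 1: k_p_x=0.979, q=0.033, term=0.028753
Year 2: k_p_x=0.946693, q=0.036, term=0.028615
Year 3: k_p_x=0.912612, q=0.029, term=0.020963
A_x = 0.0981


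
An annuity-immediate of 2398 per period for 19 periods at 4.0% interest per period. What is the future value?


FV = PMT * ((1+i)^n - 1) / i
= 2398 * ((1.04)^19 - 1) / 0.04
= 2398 * (2.106849 - 1) / 0.04
= 66355.6081


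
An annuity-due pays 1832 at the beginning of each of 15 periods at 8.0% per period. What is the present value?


PV_due = PMT * (1-(1+i)^(-n))/i * (1+i)
PV_immediate = 15680.965
PV_due = 15680.965 * 1.08
= 16935.4422


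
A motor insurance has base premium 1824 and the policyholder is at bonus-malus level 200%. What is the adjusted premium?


adjusted = base * BM_level / 100
= 1824 * 200 / 100
= 1824 * 2.0
= 3648.0


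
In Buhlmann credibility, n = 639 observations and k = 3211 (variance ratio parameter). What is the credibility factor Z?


Z = n / (n + k)
= 639 / (639 + 3211)
= 639 / 3850
= 0.166


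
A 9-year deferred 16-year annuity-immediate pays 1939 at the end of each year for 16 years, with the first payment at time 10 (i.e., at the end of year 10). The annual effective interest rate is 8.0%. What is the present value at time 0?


PV at time 9 of the 16-year annuity-immediate:
a_n = 1939 * (1-(1+0.08)^(-16))/0.08 = 17162.8048
Discount back 9 years to time 0:
PV = 17162.8048 * (1+0.08)^(-9)
= 17162.8048 * 0.500249
= 8585.6754


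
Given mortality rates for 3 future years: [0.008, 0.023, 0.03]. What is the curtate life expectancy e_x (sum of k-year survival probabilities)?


e_x = sum_{k=1}^{n} k_p_x
k_p_x values:
  1_p_x = 0.992
  2_p_x = 0.969184
  3_p_x = 0.940108
e_x = 2.9013


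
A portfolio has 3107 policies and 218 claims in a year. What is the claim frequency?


frequency = claims / policies
= 218 / 3107
= 0.0702


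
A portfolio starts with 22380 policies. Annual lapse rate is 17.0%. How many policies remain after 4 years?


remaining = initial * (1 - lapse)^years
= 22380 * (1 - 0.17)^4
= 22380 * 0.474583
= 10621.1722


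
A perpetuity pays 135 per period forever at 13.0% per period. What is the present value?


PV = PMT / i
= 135 / 0.13
= 1038.4615


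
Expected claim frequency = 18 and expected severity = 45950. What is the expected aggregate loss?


E[S] = E[N] * E[X]
= 18 * 45950
= 827100


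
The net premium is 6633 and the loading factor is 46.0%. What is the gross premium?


Gross = net * (1 + loading)
= 6633 * (1 + 0.46)
= 6633 * 1.46
= 9684.18


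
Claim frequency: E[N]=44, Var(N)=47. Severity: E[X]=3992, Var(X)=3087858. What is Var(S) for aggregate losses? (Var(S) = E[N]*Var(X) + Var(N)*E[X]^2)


Var(S) = E[N]*Var(X) + Var(N)*E[X]^2
= 44*3087858 + 47*3992^2
= 135865752 + 748995008
= 8.8486e+08


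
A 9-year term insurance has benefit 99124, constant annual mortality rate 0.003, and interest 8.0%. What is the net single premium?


NSP = benefit * sum_{k=0}^{n-1} k_p_x * q * v^(k+1)
With constant q=0.003, v=0.925926
Sum = 0.018546
NSP = 99124 * 0.018546
= 1838.3208


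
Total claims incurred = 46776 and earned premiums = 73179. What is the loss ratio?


Loss ratio = claims / premiums
= 46776 / 73179
= 0.6392


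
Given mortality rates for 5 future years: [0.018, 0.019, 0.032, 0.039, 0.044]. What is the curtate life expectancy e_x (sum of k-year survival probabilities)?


e_x = sum_{k=1}^{n} k_p_x
k_p_x values:
  1_p_x = 0.982
  2_p_x = 0.963342
  3_p_x = 0.932515
  4_p_x = 0.896147
  5_p_x = 0.856717
e_x = 4.6307


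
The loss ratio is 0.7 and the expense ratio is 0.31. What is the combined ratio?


Combined ratio = loss ratio + expense ratio
= 0.7 + 0.31
= 1.01


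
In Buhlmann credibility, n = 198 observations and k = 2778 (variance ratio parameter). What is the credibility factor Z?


Z = n / (n + k)
= 198 / (198 + 2778)
= 198 / 2976
= 0.0665


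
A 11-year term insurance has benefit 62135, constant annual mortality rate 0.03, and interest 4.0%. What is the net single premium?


NSP = benefit * sum_{k=0}^{n-1} k_p_x * q * v^(k+1)
With constant q=0.03, v=0.961538
Sum = 0.229437
NSP = 62135 * 0.229437
= 14256.0906


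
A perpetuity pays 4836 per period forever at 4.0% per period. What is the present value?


PV = PMT / i
= 4836 / 0.04
= 120900.0


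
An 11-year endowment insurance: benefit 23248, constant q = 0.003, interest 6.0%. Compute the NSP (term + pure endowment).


Term component = 542.8276
Pure endowment = 11_p_x * v^11 * benefit = 0.967491 * 0.526788 * 23248 = 11848.6213
NSP = 12391.4489


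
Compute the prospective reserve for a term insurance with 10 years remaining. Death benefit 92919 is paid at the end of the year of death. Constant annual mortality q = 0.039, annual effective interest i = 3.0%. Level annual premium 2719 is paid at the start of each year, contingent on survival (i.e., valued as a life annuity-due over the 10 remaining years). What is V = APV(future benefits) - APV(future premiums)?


v = 1/(1+i) = 0.970874
APV(future benefits) per unit = sum_{k=0}^{9} k_p_x * q * v^(k+1) = 0.282679
APV(future benefits) = 92919 * 0.282679 = 26266.2695
Life annuity-due factor ä_{x:10} = sum_{k=0}^{9} k_p_x * v^k = 7.46563
APV(future premiums) = 2719 * 7.46563 = 20299.0491
V = 26266.2695 - 20299.0491
= 5967.2204


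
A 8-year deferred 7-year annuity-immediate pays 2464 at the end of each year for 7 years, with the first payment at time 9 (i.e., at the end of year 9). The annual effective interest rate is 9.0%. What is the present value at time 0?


PV at time 8 of the 7-year annuity-immediate:
a_n = 2464 * (1-(1+0.09)^(-7))/0.09 = 12401.1958
Discount back 8 years to time 0:
PV = 12401.1958 * (1+0.09)^(-8)
= 12401.1958 * 0.501866
= 6223.742


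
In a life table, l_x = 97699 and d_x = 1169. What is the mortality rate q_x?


q_x = d_x / l_x
= 1169 / 97699
= 0.012


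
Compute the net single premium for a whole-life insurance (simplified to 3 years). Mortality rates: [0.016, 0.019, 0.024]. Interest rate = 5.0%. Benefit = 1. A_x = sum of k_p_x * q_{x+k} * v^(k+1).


v = 0.952381
Year 0: k_p_x=1.0, q=0.016, term=0.015238
Year 1: k_p_x=0.984, q=0.019, term=0.016958
Year 2: k_p_x=0.965304, q=0.024, term=0.020013
A_x = 0.0522


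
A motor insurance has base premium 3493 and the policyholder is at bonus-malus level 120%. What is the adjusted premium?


adjusted = base * BM_level / 100
= 3493 * 120 / 100
= 3493 * 1.2
= 4191.6


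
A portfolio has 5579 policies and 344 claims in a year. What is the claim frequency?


frequency = claims / policies
= 344 / 5579
= 0.0617


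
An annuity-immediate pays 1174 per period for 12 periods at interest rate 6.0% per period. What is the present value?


PV = PMT * (1 - (1+i)^(-n)) / i
= 1174 * (1 - (1+0.06)^(-12)) / 0.06
= 1174 * (1 - 0.496969) / 0.06
= 1174 * 8.383844
= 9842.6328


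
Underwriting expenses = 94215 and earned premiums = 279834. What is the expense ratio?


Expense ratio = expenses / premiums
= 94215 / 279834
= 0.3367


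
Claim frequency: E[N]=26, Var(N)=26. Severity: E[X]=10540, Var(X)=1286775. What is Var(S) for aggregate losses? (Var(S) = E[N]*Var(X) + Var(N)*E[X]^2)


Var(S) = E[N]*Var(X) + Var(N)*E[X]^2
= 26*1286775 + 26*10540^2
= 33456150 + 2888381600
= 2.9218e+09


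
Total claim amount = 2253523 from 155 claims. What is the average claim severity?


severity = total / number
= 2253523 / 155
= 14538.8581


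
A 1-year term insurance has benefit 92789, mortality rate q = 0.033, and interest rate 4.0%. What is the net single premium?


NSP = benefit * q * v
v = 1/(1+i) = 0.961538
NSP = 92789 * 0.033 * 0.961538
= 2944.2663


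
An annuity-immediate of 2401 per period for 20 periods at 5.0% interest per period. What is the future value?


FV = PMT * ((1+i)^n - 1) / i
= 2401 * ((1.05)^20 - 1) / 0.05
= 2401 * (2.653298 - 1) / 0.05
= 79391.3558


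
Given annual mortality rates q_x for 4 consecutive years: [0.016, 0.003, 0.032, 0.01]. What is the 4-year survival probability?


p_k = 1 - q_k for each year
Survival = product of (1 - q_k)
= 0.984 * 0.997 * 0.968 * 0.99
= 0.9402


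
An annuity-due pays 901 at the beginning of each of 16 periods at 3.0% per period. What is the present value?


PV_due = PMT * (1-(1+i)^(-n))/i * (1+i)
PV_immediate = 11317.5529
PV_due = 11317.5529 * 1.03
= 11657.0795


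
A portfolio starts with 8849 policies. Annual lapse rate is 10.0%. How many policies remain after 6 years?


remaining = initial * (1 - lapse)^years
= 8849 * (1 - 0.1)^6
= 8849 * 0.531441
= 4702.7214
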